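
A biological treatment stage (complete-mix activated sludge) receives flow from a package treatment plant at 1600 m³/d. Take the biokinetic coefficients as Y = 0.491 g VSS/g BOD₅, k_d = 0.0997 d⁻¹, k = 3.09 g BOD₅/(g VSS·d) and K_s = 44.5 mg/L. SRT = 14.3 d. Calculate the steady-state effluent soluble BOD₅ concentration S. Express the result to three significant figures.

S ≈ 5.60 mg/L

For a completely mixed reactor with recycle the Lawrence–McCarty relation gives S = K_s·(1 + k_d·θ_c) / [θ_c·(Y·k − k_d) − 1] = 44.5 × (1 + 0.0997 × 14.3) / [14.3 × (0.491 × 3.09 − 0.0997) − 1] = 107.9 / 19.27 = 5.602 mg/L.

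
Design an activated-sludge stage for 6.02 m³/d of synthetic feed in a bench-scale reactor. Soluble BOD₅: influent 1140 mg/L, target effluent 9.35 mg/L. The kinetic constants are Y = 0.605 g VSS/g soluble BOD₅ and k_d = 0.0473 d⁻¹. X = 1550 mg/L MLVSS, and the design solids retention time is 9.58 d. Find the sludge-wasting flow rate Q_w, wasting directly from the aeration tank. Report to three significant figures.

Q_w ≈ 1.83 m³/d

Steady-state biomass mass balance: V·X·(1 + k_d·θ_c) = Y·Q·(S₀ − S)·θ_c, so V = 0.605 × 6.02 × (1140 − 9.35) × 9.58 / [1550 × (1 + 0.0473 × 9.58)] = 3.94×10^4 / 2252 = 17.51 m³.
For wasting at MLVSS concentration, Q_w = V/θ_c = 17.51/9.58 = 1.828 m³/d.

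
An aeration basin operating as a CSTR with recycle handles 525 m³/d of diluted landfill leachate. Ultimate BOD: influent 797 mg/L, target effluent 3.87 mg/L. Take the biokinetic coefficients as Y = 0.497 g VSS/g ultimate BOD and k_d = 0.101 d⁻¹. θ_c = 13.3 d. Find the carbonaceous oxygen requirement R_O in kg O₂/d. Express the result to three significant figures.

Y_obs = Y / (1 + k_d θ_c) = 0.497 / (1 + 0.101 × 13.3) = 0.497 / 2.343 = 0.2121.
Substrate removed = Q·(S₀ − S) = 525 m³/d × (797 − 3.87) g/m³ = 4.16×10^5 g/d = 416.4 kg/d.
P_X = Y_obs·Q·(S₀ − S) = 0.2121 × 416.4 = 88.31 kg VSS/d.
R_O = Q·ΔS − 1.42 P_X = 416.4 − 125.4 = 291.0 kg O₂/d.

R_O ≈ 291 kg O₂/d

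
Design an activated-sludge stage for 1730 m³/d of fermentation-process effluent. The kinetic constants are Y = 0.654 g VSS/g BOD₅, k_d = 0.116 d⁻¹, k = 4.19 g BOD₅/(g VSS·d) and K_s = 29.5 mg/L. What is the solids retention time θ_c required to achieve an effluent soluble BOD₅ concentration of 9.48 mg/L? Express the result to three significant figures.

θ_c ≈ 1.82 d

Specific growth rate at S = 9.48 mg/L: μ = YkS/(K_s+S) = 0.654·4.19·9.48/(29.5+9.48) = 0.6664 d⁻¹.
Then 1/θ_c = μ − k_d = 0.6664 − 0.116 = 0.5504 d⁻¹, giving θ_c = 1.817 d.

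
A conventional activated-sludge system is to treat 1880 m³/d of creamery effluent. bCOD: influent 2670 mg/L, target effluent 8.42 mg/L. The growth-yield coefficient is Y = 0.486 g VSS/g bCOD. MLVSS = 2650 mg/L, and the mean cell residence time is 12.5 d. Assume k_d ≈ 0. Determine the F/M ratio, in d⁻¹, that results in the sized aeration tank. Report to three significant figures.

F/M ≈ 0.165 d⁻¹

With k_d = 0 the design equation reduces to V = Y Q (S₀−S) θ_c / X = 0.486 × 1880 × (2670 − 8.42) × 12.5 / 2650 = 11471 m³.
Food-to-microorganism ratio F/M = Q S₀ / (V X) = 1880 × 2670 / (11471 × 2650) = 0.1651 d⁻¹.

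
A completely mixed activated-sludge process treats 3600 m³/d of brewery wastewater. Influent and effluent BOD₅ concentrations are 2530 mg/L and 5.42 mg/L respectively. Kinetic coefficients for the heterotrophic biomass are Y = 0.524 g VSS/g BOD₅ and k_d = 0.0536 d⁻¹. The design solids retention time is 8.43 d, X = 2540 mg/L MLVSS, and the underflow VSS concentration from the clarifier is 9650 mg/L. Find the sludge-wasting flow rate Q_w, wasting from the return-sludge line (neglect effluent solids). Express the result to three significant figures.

Q_w ≈ 340 m³/d

From the SRT design equation V = Y Q (S₀−S) θ_c / [X (1 + k_d θ_c)] = 0.524 × 3600 × (2530 − 5.42) × 8.43 / [2540 × (1 + 0.0536 × 8.43)] = 4.01×10^7 / 3688 = 10887 m³.
θ_c = V·X/(Q_w·X_r) when wasting from the recycle, so Q_w = V·X/(θ_c·X_r) = 10887 × 2540 / (8.43 × 9650) = 339.9 m³/d.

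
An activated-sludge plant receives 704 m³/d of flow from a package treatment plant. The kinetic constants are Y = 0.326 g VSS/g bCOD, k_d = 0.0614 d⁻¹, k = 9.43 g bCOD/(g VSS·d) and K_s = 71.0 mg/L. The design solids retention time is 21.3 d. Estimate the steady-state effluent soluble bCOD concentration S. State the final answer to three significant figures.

S ≈ 2.59 mg/L

From the Monod/SRT balance for a CMAS, S = K_s·(1+k_d θ_c)/[θ_c·(Y k − k_d) − 1] = 71.0 × (1 + 0.0614 × 21.3) / [21.3 × (0.326 × 9.43 − 0.0614) − 1] = 163.9 / 63.17 = 2.594 mg/L.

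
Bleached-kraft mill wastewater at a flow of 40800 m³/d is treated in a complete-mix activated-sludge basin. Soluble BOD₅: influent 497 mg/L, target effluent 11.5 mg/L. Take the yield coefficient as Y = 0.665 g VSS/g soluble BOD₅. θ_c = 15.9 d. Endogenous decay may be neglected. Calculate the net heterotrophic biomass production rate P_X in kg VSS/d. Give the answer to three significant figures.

P_X ≈ 13200 kg VSS/d

No decay correction is needed, so Y_obs = Y = 0.665.
Substrate removed = Q·(S₀ − S) = 40800 m³/d × (497 − 11.5) g/m³ = 1.98×10^7 g/d = 19808 kg/d.
Net biomass production P_X = Y_obs × Q·(S₀ − S) = 0.6650 × 19808 = 13173 kg VSS/d.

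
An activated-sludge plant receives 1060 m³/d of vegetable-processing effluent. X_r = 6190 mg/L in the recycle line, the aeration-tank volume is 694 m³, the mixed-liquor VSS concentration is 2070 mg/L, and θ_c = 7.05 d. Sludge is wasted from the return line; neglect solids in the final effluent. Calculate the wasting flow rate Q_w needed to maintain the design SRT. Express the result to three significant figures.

Q_w ≈ 32.9 m³/d

Q_w = (V·X)/(θ_c X_r) = 694.0 × 2070 / (7.05 × 6190) = 32.92 m³/d.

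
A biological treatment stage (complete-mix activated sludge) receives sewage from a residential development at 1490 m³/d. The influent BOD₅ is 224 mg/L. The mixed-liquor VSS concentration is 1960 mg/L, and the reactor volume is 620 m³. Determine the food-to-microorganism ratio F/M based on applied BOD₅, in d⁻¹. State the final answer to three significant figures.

Food-to-microorganism ratio F/M = Q S₀ / (V X) = 1490 × 224 / (620.0 × 1960) = 0.2747 d⁻¹.

F/M ≈ 0.275 d⁻¹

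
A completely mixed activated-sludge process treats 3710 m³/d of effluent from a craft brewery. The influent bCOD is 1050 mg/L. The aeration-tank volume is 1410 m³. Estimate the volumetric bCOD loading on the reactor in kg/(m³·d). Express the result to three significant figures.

L_v = Q S₀ / V = 3710 × 1050 × 10⁻³ / 1410 = 2.763 kg/(m³·d).

L_v ≈ 2.76 kg bCOD/(m³·d)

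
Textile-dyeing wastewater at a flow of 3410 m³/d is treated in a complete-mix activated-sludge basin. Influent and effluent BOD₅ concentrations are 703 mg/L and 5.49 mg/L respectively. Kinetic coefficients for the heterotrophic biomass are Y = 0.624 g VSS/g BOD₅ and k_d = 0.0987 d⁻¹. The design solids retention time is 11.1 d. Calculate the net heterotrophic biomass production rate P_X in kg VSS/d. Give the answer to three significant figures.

P_X ≈ 708 kg VSS/d

Correct the yield for decay: Y_obs = Y/(1 + k_d θ_c) = 0.624 / (1 + 0.0987 × 11.1) = 0.624 / 2.096 = 0.2978.
Mass of BOD₅ removed per day: Q(S₀ − S) = 3410 × 697.5 g/m³ = 2379 kg/d.
So the net sludge growth is P_X = 0.2978 × 2379 = 708.3 kg VSS/d.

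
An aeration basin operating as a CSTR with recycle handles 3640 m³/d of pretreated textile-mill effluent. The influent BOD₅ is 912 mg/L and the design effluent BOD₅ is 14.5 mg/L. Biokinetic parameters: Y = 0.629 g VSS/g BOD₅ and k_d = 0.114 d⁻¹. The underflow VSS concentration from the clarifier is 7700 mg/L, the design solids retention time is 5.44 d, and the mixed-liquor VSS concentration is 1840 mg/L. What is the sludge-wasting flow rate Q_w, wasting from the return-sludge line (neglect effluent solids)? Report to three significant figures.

Q_w ≈ 165 m³/d

From the SRT design equation V = Y Q (S₀−S) θ_c / [X (1 + k_d θ_c)] = 0.629 × 3640 × (912 − 14.5) × 5.44 / [1840 × (1 + 0.114 × 5.44)] = 1.12×10^7 / 2981 = 3750 m³.
Q_w = (V·X)/(θ_c X_r) = 3750 × 1840 / (5.44 × 7700) = 164.7 m³/d.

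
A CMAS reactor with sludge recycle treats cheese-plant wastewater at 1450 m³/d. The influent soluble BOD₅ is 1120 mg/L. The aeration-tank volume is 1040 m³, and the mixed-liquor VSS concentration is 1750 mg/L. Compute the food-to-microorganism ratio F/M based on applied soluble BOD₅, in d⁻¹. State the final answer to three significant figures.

F/M = applied load / biomass = Q·S₀/(V·X) = 1450 × 1120 / (1040 × 1750) = 0.8923 d⁻¹.

F/M ≈ 0.892 d⁻¹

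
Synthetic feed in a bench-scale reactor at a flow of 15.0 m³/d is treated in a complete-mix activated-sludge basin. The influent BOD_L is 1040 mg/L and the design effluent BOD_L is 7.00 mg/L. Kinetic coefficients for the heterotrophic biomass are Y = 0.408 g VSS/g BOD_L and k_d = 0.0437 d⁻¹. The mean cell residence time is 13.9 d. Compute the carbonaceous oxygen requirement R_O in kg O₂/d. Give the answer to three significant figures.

The observed yield is Y_obs = Y/(1 + k_d·θ_c) = 0.408 / (1 + 0.0437 × 13.9) = 0.408 / 1.607 = 0.2538 g VSS per g BOD_L removed.
Mass of BOD_L removed per day: Q(S₀ − S) = 15.0 × 1033 g/m³ = 15.49 kg/d.
P_X = Y_obs·Q·(S₀ − S) = 0.2538 × 15.49 = 3.933 kg VSS/d.
Carbonaceous O₂ demand = substrate oxidised − cell-mass equivalent = 15.49 − 1.42 × 3.933 = 9.910 kg O₂/d.

R_O ≈ 9.91 kg O₂/d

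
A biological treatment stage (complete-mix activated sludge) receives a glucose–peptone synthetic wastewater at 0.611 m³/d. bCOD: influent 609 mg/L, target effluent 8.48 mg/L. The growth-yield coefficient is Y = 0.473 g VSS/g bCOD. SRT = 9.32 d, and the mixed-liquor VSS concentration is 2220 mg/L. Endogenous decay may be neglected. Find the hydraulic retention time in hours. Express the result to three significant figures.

Biomass mass balance (decay neglected): V·X = Y·Q·(S₀ − S)·θ_c, so V = 0.473 × 0.611 × (609 − 8.48) × 9.32 / 2220 = 0.7286 m³.
τ = V/Q = 0.7286/0.611 = 1.192 d, or 28.62 h.

τ ≈ 28.6 h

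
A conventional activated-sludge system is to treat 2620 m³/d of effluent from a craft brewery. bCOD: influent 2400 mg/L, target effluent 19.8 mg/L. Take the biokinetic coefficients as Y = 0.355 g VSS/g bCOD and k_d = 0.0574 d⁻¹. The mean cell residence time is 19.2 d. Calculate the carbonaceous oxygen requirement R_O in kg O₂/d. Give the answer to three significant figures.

R_O ≈ 4740 kg O₂/d

The observed yield is Y_obs = Y/(1 + k_d·θ_c) = 0.355 / (1 + 0.0574 × 19.2) = 0.355 / 2.102 = 0.1689 g VSS per g bCOD removed.
Q·(S₀ − S) = 2620 × (2400 − 19.8) × 10⁻³ = 6236 kg/d removed.
Net sludge production P_X = 0.1689 × 6236 = 1053 kg VSS/d.
R_O = Q·(S₀ − S) − 1.42·P_X = 6236 − 1.42 × 1053 = 4741 kg O₂/d.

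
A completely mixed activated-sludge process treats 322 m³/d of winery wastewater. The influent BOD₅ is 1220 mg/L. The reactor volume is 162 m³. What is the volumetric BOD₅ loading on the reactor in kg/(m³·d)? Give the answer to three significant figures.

L_v ≈ 2.42 kg BOD₅/(m³·d)

L_v = Q S₀ / V = 322 × 1220 × 10⁻³ / 162.0 = 2.425 kg/(m³·d).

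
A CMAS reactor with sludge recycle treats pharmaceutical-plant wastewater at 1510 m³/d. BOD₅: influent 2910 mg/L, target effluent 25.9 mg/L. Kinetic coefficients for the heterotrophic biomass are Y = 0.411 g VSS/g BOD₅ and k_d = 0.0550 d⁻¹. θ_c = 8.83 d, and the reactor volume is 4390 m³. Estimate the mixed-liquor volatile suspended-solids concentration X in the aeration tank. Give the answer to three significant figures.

X = Y·Q·ΔS·θ_c / [V·(1 + k_d θ_c)] = 0.411 × 1510 × (2910 − 25.9) × 8.83 / [4390 × (1 + 0.0550 × 8.83)] = 2423 mg/L.

X ≈ 2420 mg/L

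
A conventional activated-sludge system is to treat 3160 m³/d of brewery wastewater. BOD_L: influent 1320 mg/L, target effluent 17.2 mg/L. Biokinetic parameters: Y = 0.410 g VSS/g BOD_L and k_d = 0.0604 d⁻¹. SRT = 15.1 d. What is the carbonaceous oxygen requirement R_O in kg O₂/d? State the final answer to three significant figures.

The observed yield is Y_obs = Y/(1 + k_d·θ_c) = 0.410 / (1 + 0.0604 × 15.1) = 0.410 / 1.912 = 0.2144 g VSS per g BOD_L removed.
Substrate removed = Q·(S₀ − S) = 3160 m³/d × (1320 − 17.2) g/m³ = 4.12×10^6 g/d = 4117 kg/d.
Biomass synthesised: P_X = Y_obs × 4117 = 882.8 kg VSS/d.
R_O = Q·ΔS − 1.42 P_X = 4117 − 1254 = 2863 kg O₂/d.

R_O ≈ 2860 kg O₂/d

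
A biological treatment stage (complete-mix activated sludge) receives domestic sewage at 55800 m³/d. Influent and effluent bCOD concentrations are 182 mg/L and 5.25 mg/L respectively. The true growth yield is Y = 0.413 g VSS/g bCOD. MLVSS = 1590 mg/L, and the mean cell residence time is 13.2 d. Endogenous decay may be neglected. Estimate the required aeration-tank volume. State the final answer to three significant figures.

Biomass mass balance (decay neglected): V·X = Y·Q·(S₀ − S)·θ_c, so V = 0.413 × 55800 × (182 − 5.25) × 13.2 / 1590 = 33816 m³.

V ≈ 33800 m³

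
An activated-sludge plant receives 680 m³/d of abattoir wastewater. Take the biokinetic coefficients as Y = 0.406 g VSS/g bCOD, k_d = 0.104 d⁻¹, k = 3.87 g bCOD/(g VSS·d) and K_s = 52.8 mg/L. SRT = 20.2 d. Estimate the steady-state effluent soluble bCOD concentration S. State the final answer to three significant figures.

For a completely mixed reactor with recycle the Lawrence–McCarty relation gives S = K_s·(1 + k_d·θ_c) / [θ_c·(Y·k − k_d) − 1] = 52.8 × (1 + 0.104 × 20.2) / [20.2 × (0.406 × 3.87 − 0.104) − 1] = 163.7 / 28.64 = 5.717 mg/L.

S ≈ 5.72 mg/L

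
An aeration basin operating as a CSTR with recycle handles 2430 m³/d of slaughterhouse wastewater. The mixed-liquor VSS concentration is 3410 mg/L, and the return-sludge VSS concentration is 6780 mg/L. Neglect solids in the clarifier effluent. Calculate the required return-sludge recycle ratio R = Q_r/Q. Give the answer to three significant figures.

Mass balance around the secondary clarifier (neglecting effluent solids): R = X / (X_r − X) = 3410 / (6780 − 3410) = 1.012.

R ≈ 1.01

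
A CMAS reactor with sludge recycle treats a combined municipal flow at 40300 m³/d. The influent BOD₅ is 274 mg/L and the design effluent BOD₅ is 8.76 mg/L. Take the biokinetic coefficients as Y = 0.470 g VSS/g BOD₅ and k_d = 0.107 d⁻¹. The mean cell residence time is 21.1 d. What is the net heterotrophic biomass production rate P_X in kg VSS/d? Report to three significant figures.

Correct the yield for decay: Y_obs = Y/(1 + k_d θ_c) = 0.470 / (1 + 0.107 × 21.1) = 0.470 / 3.258 = 0.1443.
Mass of BOD₅ removed per day: Q(S₀ − S) = 40300 × 265.2 g/m³ = 10689 kg/d.
Net biomass production P_X = Y_obs × Q·(S₀ − S) = 0.1443 × 10689 = 1542 kg VSS/d.

P_X ≈ 1540 kg VSS/d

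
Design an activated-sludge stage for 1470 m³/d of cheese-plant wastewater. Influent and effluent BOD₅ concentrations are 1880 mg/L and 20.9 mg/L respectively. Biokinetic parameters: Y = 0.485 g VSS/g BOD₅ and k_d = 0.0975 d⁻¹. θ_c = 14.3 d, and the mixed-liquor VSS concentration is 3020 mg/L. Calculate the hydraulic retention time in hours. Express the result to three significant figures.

Steady-state biomass mass balance: V·X·(1 + k_d·θ_c) = Y·Q·(S₀ − S)·θ_c, so V = 0.485 × 1470 × (1880 − 20.9) × 14.3 / [3020 × (1 + 0.0975 × 14.3)] = 1.9×10^7 / 7231 = 2621 m³.
HRT = V/Q = 2621 m³ / 1470 m³·d⁻¹ = 1.783 d × 24 = 42.80 h.

τ ≈ 42.8 h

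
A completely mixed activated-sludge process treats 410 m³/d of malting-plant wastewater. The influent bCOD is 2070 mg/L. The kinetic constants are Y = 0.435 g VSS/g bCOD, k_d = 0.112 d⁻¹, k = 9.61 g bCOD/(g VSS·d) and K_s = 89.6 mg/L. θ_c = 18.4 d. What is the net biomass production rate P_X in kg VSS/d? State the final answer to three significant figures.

Effluent substrate depends only on kinetics and SRT: S = K_s(1 + k_d θ_c) / [θ_c(Yk − k_d) − 1] = 89.6 × (1 + 0.112 × 18.4) / [18.4 × (0.435 × 9.61 − 0.112) − 1] = 274.2 / 73.86 = 3.713 mg/L.
Observed yield with endogenous decay: Y_obs = Y / (1 + k_d·θ_c) = 0.435 / (1 + 0.112 × 18.4) = 0.435 / 3.061 = 0.1421 g VSS/g bCOD.
Mass of bCOD removed per day: Q(S₀ − S) = 410 × 2066 g/m³ = 847.2 kg/d.
Biomass produced: P_X = Y_obs·Q·ΔS = 0.1421 × 847.2 ≈ 120.4 kg VSS/d.

P_X ≈ 120 kg VSS/d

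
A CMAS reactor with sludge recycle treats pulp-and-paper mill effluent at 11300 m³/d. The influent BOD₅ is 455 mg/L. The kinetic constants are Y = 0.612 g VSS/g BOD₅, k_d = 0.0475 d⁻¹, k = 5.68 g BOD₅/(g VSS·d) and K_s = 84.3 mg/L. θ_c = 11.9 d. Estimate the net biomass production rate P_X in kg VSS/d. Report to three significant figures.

P_X ≈ 2000 kg VSS/d

For a completely mixed reactor with recycle the Lawrence–McCarty relation gives S = K_s·(1 + k_d·θ_c) / [θ_c·(Y·k − k_d) − 1] = 84.3 × (1 + 0.0475 × 11.9) / [11.9 × (0.612 × 5.68 − 0.0475) − 1] = 132.0 / 39.80 = 3.315 mg/L.
Observed yield with endogenous decay: Y_obs = Y / (1 + k_d·θ_c) = 0.612 / (1 + 0.0475 × 11.9) = 0.612 / 1.565 = 0.3910 g VSS/g BOD₅.
ΔS = 455 − 3.32 = 451.7 mg/L, so the substrate removal rate is 11300 × 451.7/1000 = 5104 kg BOD₅/d.
Biomass produced: P_X = Y_obs·Q·ΔS = 0.3910 × 5104 ≈ 1996 kg VSS/d.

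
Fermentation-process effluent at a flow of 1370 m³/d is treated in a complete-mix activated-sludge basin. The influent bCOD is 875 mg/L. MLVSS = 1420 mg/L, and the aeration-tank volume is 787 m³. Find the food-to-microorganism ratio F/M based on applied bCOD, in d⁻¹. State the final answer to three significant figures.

F/M = applied load / biomass = Q·S₀/(V·X) = 1370 × 875 / (787.0 × 1420) = 1.073 d⁻¹.

F/M ≈ 1.07 d⁻¹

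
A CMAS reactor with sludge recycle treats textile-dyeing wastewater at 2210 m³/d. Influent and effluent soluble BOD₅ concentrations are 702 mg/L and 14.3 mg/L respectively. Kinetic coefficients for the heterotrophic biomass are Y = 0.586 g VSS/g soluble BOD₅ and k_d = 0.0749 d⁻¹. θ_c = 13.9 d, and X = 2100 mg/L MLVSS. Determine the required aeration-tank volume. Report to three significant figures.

Rearranging the biomass balance for a CMAS with decay, V = Y·Q·ΔS·θ_c / [X·(1+k_d θ_c)] = 0.586 × 2210 × (702 − 14.3) × 13.9 / [2100 × (1 + 0.0749 × 13.9)] = 1.24×10^7 / 4286 = 2888 m³.

V ≈ 2890 m³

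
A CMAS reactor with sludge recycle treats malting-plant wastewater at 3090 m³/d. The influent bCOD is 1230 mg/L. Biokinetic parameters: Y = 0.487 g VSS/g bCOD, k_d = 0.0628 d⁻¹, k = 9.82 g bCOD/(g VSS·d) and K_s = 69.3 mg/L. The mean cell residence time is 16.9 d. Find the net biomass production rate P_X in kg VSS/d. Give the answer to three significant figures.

P_X ≈ 897 kg VSS/d

From the Monod/SRT balance for a CMAS, S = K_s·(1+k_d θ_c)/[θ_c·(Y k − k_d) − 1] = 69.3 × (1 + 0.0628 × 16.9) / [16.9 × (0.487 × 9.82 − 0.0628) − 1] = 142.8 / 78.76 = 1.814 mg/L.
Correct the yield for decay: Y_obs = Y/(1 + k_d θ_c) = 0.487 / (1 + 0.0628 × 16.9) = 0.487 / 2.061 = 0.2363.
Substrate removed = Q·(S₀ − S) = 3090 m³/d × (1230 − 1.81) g/m³ = 3.8×10^6 g/d = 3795 kg/d.
Biomass produced: P_X = Y_obs·Q·ΔS = 0.2363 × 3795 ≈ 896.6 kg VSS/d.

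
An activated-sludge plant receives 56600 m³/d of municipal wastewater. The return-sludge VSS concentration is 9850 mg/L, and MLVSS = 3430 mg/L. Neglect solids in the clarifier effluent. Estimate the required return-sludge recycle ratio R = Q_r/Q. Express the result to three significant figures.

R = Q_r/Q = X/(X_r − X) = 3430 / (9850 − 3430) = 0.5343.

R ≈ 0.534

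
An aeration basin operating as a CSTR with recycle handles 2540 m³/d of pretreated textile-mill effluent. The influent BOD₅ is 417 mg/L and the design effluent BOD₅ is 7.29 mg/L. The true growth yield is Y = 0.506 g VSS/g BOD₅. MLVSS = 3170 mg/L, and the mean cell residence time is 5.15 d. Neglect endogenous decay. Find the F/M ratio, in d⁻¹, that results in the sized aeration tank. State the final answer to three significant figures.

V·X = Y·Q·ΔS·θ_c gives V = 0.506 × 2540 × (417 − 7.29) × 5.15 / 3170 = 855.5 m³.
F/M = applied load / biomass = Q·S₀/(V·X) = 2540 × 417 / (855.5 × 3170) = 0.3906 d⁻¹.

F/M ≈ 0.391 d⁻¹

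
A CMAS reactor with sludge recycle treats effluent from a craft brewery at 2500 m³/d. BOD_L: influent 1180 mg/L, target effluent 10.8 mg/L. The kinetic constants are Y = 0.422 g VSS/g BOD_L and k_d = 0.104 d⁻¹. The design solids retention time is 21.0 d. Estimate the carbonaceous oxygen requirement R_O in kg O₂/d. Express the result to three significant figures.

R_O ≈ 2370 kg O₂/d

Y_obs = Y / (1 + k_d θ_c) = 0.422 / (1 + 0.104 × 21.0) = 0.422 / 3.184 = 0.1325.
Substrate removed = Q·(S₀ − S) = 2500 m³/d × (1180 − 10.8) g/m³ = 2.92×10^6 g/d = 2923 kg/d.
P_X = Y_obs·Q·(S₀ − S) = 0.1325 × 2923 = 387.4 kg VSS/d.
R_O = Q·(S₀ − S) − 1.42·P_X = 2923 − 1.42 × 387.4 = 2373 kg O₂/d.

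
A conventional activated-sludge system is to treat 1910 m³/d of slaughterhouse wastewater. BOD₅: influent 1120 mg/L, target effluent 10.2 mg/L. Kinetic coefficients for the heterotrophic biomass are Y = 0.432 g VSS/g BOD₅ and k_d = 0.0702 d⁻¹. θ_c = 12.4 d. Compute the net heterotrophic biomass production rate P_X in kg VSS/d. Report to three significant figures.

Observed yield with endogenous decay: Y_obs = Y / (1 + k_d·θ_c) = 0.432 / (1 + 0.0702 × 12.4) = 0.432 / 1.870 = 0.2310 g VSS/g BOD₅.
Substrate removed = Q·(S₀ − S) = 1910 m³/d × (1120 − 10.2) g/m³ = 2.12×10^6 g/d = 2120 kg/d.
Net biomass production P_X = Y_obs × Q·(S₀ − S) = 0.2310 × 2120 = 489.6 kg VSS/d.

P_X ≈ 490 kg VSS/d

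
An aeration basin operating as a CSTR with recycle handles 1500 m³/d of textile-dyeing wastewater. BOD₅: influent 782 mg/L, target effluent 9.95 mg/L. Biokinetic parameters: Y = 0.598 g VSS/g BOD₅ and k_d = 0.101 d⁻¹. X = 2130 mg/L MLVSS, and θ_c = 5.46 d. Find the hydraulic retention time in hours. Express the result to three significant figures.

Rearranging the biomass balance for a CMAS with decay, V = Y·Q·ΔS·θ_c / [X·(1+k_d θ_c)] = 0.598 × 1500 × (782 − 9.95) × 5.46 / [2130 × (1 + 0.101 × 5.46)] = 3.78×10^6 / 3305 = 1144 m³.
Hydraulic retention time τ = V/Q = 1144 / 1500 = 0.7628 d = 18.31 h.

τ ≈ 18.3 h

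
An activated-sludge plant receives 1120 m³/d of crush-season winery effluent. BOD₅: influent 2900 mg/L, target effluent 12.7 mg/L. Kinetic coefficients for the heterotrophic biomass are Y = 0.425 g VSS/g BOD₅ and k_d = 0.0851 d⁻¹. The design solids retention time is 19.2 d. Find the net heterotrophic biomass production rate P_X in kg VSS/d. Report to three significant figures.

The observed yield is Y_obs = Y/(1 + k_d·θ_c) = 0.425 / (1 + 0.0851 × 19.2) = 0.425 / 2.634 = 0.1614 g VSS per g BOD₅ removed.
Q·(S₀ − S) = 1120 × (2900 − 12.7) × 10⁻³ = 3234 kg/d removed.
P_X = Y_obs · Q(S₀ − S) = 0.1614 × 3234 = 521.8 kg VSS/d.

P_X ≈ 522 kg VSS/d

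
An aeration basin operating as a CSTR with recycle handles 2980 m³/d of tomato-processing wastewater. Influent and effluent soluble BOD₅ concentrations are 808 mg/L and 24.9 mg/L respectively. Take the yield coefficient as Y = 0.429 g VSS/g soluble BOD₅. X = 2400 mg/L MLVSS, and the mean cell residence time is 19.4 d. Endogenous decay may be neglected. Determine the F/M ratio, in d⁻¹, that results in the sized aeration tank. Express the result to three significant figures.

With k_d = 0 the design equation reduces to V = Y Q (S₀−S) θ_c / X = 0.429 × 2980 × (808 − 24.9) × 19.4 / 2400 = 8092 m³.
Food-to-microorganism ratio F/M = Q S₀ / (V X) = 2980 × 808 / (8092 × 2400) = 0.1240 d⁻¹.

F/M ≈ 0.124 d⁻¹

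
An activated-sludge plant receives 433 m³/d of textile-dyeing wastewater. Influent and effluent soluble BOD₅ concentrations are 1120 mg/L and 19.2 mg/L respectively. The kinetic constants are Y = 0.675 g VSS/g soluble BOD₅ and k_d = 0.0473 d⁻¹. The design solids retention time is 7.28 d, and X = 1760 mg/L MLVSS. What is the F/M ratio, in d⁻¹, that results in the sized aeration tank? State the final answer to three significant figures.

From the SRT design equation V = Y Q (S₀−S) θ_c / [X (1 + k_d θ_c)] = 0.675 × 433 × (1120 − 19.2) × 7.28 / [1760 × (1 + 0.0473 × 7.28)] = 2.34×10^6 / 2366 = 989.9 m³.
F/M = applied load / biomass = Q·S₀/(V·X) = 433 × 1120 / (989.9 × 1760) = 0.2783 d⁻¹.

F/M ≈ 0.278 d⁻¹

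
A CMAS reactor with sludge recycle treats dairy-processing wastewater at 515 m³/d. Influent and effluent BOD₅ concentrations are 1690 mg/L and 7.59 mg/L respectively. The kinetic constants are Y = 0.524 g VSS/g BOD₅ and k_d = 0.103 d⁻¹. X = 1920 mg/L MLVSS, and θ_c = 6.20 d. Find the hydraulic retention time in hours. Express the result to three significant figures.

τ ≈ 41.7 h

From the SRT design equation V = Y Q (S₀−S) θ_c / [X (1 + k_d θ_c)] = 0.524 × 515 × (1690 − 7.59) × 6.20 / [1920 × (1 + 0.103 × 6.20)] = 2.81×10^6 / 3146 = 894.7 m³.
τ = V/Q = 894.7/515 = 1.737 d, or 41.70 h.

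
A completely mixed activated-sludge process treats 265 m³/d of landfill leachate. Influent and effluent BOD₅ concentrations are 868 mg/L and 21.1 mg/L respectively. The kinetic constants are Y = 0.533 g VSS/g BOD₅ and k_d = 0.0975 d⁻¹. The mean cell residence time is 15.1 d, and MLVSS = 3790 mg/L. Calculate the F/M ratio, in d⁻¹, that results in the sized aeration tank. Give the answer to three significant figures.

F/M ≈ 0.315 d⁻¹

From the SRT design equation V = Y Q (S₀−S) θ_c / [X (1 + k_d θ_c)] = 0.533 × 265 × (868 − 21.1) × 15.1 / [3790 × (1 + 0.0975 × 15.1)] = 1.81×10^6 / 9370 = 192.8 m³.
F/M = Q·S₀ / (V·X) = 265 × 868 / (192.8 × 3790) = 0.3148 g BOD₅·(g VSS·d)⁻¹.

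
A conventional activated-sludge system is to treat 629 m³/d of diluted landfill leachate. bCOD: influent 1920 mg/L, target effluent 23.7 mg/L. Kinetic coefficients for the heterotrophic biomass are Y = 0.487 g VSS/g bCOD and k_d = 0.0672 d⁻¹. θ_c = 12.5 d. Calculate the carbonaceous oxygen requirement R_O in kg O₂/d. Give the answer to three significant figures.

The observed yield is Y_obs = Y/(1 + k_d·θ_c) = 0.487 / (1 + 0.0672 × 12.5) = 0.487 / 1.840 = 0.2647 g VSS per g bCOD removed.
Substrate removed = Q·(S₀ − S) = 629 m³/d × (1920 − 23.7) g/m³ = 1.19×10^6 g/d = 1193 kg/d.
P_X = Y_obs·Q·(S₀ − S) = 0.2647 × 1193 = 315.7 kg VSS/d.
R_O = Q·ΔS − 1.42 P_X = 1193 − 448.3 = 744.5 kg O₂/d.

R_O ≈ 744 kg O₂/d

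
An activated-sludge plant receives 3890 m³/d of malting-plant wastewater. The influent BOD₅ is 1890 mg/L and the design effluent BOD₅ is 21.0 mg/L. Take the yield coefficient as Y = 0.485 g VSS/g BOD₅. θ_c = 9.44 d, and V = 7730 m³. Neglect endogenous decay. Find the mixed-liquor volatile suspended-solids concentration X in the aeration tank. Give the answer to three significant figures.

X ≈ 4310 mg/L

X = Y·Q·ΔS·θ_c / V = 0.485 × 3890 × (1890 − 21.0) × 9.44 / 7730 = 4306 mg/L.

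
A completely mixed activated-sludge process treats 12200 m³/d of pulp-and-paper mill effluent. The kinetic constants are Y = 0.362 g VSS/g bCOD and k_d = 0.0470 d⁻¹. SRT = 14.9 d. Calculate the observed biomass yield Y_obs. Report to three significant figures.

Y_obs ≈ 0.213 g VSS/g bCOD

The observed yield is Y_obs = Y/(1 + k_d·θ_c) = 0.362 / (1 + 0.0470 × 14.9) = 0.362 / 1.700 = 0.2129 g VSS per g bCOD removed.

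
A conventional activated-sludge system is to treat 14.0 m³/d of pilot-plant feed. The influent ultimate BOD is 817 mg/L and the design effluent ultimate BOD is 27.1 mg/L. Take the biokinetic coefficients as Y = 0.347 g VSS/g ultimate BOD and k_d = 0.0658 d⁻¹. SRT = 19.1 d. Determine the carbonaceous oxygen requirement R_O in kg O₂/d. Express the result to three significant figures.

The observed yield is Y_obs = Y/(1 + k_d·θ_c) = 0.347 / (1 + 0.0658 × 19.1) = 0.347 / 2.257 = 0.1538 g VSS per g ultimate BOD removed.
Substrate removed = Q·(S₀ − S) = 14.0 m³/d × (817 − 27.1) g/m³ = 1.11×10^4 g/d = 11.06 kg/d.
P_X = Y_obs·Q·(S₀ − S) = 0.1538 × 11.06 = 1.700 kg VSS/d.
R_O = Q·ΔS − 1.42 P_X = 11.06 − 2.415 = 8.644 kg O₂/d.

R_O ≈ 8.64 kg O₂/d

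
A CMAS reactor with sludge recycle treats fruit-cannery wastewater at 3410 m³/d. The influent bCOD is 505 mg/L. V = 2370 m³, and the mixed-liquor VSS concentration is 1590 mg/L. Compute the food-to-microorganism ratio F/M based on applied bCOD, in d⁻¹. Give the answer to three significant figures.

Food-to-microorganism ratio F/M = Q S₀ / (V X) = 3410 × 505 / (2370 × 1590) = 0.4570 d⁻¹.

F/M ≈ 0.457 d⁻¹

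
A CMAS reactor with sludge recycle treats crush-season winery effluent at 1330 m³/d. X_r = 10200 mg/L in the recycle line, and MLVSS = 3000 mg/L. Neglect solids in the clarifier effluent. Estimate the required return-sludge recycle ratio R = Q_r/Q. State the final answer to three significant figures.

Mass balance around the secondary clarifier (neglecting effluent solids): R = X / (X_r − X) = 3000 / (10200 − 3000) = 0.4167.

R ≈ 0.417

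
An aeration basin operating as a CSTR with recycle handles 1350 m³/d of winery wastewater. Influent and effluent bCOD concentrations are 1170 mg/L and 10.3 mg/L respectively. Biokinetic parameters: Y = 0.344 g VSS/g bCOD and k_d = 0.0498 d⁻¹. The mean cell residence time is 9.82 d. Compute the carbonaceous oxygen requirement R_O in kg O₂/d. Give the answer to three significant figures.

Observed yield with endogenous decay: Y_obs = Y / (1 + k_d·θ_c) = 0.344 / (1 + 0.0498 × 9.82) = 0.344 / 1.489 = 0.2310 g VSS/g bCOD.
Q·(S₀ − S) = 1350 × (1170 − 10.3) × 10⁻³ = 1566 kg/d removed.
Net sludge production P_X = 0.2310 × 1566 = 361.7 kg VSS/d.
Carbonaceous O₂ demand = substrate oxidised − cell-mass equivalent = 1566 − 1.42 × 361.7 = 1052 kg O₂/d.

R_O ≈ 1050 kg O₂/d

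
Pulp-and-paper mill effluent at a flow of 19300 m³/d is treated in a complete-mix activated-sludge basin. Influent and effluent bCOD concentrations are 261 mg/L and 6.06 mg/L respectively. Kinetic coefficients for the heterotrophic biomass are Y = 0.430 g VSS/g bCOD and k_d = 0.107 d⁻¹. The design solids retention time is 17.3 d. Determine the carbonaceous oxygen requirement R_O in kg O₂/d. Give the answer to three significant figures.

R_O ≈ 3870 kg O₂/d

Y_obs = Y / (1 + k_d θ_c) = 0.430 / (1 + 0.107 × 17.3) = 0.430 / 2.851 = 0.1508.
Mass of bCOD removed per day: Q(S₀ − S) = 19300 × 254.9 g/m³ = 4920 kg/d.
P_X = Y_obs·Q·(S₀ − S) = 0.1508 × 4920 = 742.1 kg VSS/d.
Carbonaceous O₂ demand = substrate oxidised − cell-mass equivalent = 4920 − 1.42 × 742.1 = 3867 kg O₂/d.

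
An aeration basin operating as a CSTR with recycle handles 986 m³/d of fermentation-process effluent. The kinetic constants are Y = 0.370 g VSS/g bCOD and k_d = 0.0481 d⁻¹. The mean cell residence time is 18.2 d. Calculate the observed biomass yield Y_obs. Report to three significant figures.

Correct the yield for decay: Y_obs = Y/(1 + k_d θ_c) = 0.370 / (1 + 0.0481 × 18.2) = 0.370 / 1.875 = 0.1973.

Y_obs ≈ 0.197 g VSS/g bCOD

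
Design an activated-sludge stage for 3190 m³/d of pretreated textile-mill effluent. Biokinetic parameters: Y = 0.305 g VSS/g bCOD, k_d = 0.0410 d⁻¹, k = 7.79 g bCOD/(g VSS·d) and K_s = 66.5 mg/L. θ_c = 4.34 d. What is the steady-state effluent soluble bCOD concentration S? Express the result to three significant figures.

From the Monod/SRT balance for a CMAS, S = K_s·(1+k_d θ_c)/[θ_c·(Y k − k_d) − 1] = 66.5 × (1 + 0.0410 × 4.34) / [4.34 × (0.305 × 7.79 − 0.0410) − 1] = 78.33 / 9.134 = 8.576 mg/L.

S ≈ 8.58 mg/L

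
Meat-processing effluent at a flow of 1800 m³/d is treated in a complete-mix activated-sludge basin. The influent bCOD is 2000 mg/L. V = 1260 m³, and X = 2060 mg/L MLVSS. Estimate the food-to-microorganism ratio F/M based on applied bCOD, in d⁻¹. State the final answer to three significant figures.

F/M = applied load / biomass = Q·S₀/(V·X) = 1800 × 2000 / (1260 × 2060) = 1.387 d⁻¹.

F/M ≈ 1.39 d⁻¹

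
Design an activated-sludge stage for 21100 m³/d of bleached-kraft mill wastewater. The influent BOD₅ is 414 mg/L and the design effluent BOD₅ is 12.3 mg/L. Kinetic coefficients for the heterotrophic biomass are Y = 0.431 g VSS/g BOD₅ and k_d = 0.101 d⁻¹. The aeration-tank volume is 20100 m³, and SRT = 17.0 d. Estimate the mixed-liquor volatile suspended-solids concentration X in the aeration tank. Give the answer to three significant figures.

Solving the biomass balance for X: X = Y Q (S₀−S) θ_c / [V (1+k_d θ_c)] = 0.431 × 21100 × (414 − 12.3) × 17.0 / [20100 × (1 + 0.101 × 17.0)] = 1137 mg/L.

X ≈ 1140 mg/L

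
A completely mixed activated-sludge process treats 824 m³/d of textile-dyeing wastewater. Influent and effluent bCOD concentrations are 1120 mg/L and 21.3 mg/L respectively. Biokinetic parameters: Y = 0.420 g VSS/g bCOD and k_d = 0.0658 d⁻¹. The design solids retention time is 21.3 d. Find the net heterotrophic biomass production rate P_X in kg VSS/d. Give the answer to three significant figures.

P_X ≈ 158 kg VSS/d

Y_obs = Y / (1 + k_d θ_c) = 0.420 / (1 + 0.0658 × 21.3) = 0.420 / 2.402 = 0.1749.
Mass of bCOD removed per day: Q(S₀ − S) = 824 × 1099 g/m³ = 905.3 kg/d.
Biomass produced: P_X = Y_obs·Q·ΔS = 0.1749 × 905.3 ≈ 158.3 kg VSS/d.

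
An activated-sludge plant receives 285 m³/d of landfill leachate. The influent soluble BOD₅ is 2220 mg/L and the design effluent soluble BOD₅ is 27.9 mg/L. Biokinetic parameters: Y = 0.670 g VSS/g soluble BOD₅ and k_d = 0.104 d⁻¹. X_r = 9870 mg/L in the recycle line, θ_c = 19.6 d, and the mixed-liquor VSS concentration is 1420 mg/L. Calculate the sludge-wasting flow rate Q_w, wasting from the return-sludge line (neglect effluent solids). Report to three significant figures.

Q_w ≈ 14.0 m³/d

Rearranging the biomass balance for a CMAS with decay, V = Y·Q·ΔS·θ_c / [X·(1+k_d θ_c)] = 0.670 × 285 × (2220 − 27.9) × 19.6 / [1420 × (1 + 0.104 × 19.6)] = 8.2×10^6 / 4315 = 1902 m³.
Wasting from the return line (neglecting effluent solids): Q_w = V·X / (θ_c·X_r) = 1902 × 1420 / (19.6 × 9870) = 13.96 m³/d.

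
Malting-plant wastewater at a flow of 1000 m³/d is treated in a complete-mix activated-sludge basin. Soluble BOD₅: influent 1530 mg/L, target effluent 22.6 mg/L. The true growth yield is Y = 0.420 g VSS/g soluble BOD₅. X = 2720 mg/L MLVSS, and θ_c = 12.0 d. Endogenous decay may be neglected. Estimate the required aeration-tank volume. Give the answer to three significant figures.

V·X = Y·Q·ΔS·θ_c gives V = 0.420 × 1000 × (1530 − 22.6) × 12.0 / 2720 = 2793 m³.

V ≈ 2790 m³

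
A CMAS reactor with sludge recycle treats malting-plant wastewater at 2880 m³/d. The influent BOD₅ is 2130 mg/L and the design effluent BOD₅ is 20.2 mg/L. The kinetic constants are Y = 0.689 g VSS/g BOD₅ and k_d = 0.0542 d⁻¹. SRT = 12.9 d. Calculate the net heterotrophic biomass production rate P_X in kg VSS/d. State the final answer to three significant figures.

Correct the yield for decay: Y_obs = Y/(1 + k_d θ_c) = 0.689 / (1 + 0.0542 × 12.9) = 0.689 / 1.699 = 0.4055.
Q·(S₀ − S) = 2880 × (2130 − 20.2) × 10⁻³ = 6076 kg/d removed.
P_X = Y_obs · Q(S₀ − S) = 0.4055 × 6076 = 2464 kg VSS/d.

P_X ≈ 2460 kg VSS/d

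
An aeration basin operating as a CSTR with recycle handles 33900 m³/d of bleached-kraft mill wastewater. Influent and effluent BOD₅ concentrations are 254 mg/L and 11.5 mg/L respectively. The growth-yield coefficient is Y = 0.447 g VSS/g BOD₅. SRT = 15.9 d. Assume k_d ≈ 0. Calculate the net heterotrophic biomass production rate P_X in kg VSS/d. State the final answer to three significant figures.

P_X ≈ 3670 kg VSS/d

With endogenous decay neglected, the observed yield equals the true yield: Y_obs = Y = 0.447 g VSS/g BOD₅.
Substrate removed = Q·(S₀ − S) = 33900 m³/d × (254 − 11.5) g/m³ = 8.22×10^6 g/d = 8221 kg/d.
So the net sludge growth is P_X = 0.4470 × 8221 = 3675 kg VSS/d.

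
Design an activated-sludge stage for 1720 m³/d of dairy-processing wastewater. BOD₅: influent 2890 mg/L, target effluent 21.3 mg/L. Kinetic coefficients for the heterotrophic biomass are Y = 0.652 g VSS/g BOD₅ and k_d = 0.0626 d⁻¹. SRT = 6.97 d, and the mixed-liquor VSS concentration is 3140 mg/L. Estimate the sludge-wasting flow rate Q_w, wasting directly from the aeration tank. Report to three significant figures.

Q_w ≈ 713 m³/d

From the SRT design equation V = Y Q (S₀−S) θ_c / [X (1 + k_d θ_c)] = 0.652 × 1720 × (2890 − 21.3) × 6.97 / [3140 × (1 + 0.0626 × 6.97)] = 2.24×10^7 / 4510 = 4972 m³.
For wasting at MLVSS concentration, Q_w = V/θ_c = 4972/6.97 = 713.3 m³/d.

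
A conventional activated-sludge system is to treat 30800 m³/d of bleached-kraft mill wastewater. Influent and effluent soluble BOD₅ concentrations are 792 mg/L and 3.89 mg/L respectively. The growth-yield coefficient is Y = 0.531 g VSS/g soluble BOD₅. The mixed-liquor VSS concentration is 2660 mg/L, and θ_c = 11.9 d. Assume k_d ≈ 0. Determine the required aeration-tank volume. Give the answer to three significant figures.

V ≈ 57700 m³

Biomass mass balance (decay neglected): V·X = Y·Q·(S₀ − S)·θ_c, so V = 0.531 × 30800 × (792 − 3.89) × 11.9 / 2660 = 57663 m³.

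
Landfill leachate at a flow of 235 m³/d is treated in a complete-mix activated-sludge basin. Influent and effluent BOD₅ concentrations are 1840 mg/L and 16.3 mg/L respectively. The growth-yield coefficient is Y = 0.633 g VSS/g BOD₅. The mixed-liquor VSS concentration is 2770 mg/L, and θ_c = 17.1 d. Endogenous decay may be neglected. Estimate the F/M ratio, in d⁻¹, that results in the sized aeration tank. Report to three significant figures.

F/M ≈ 0.0932 d⁻¹

Biomass mass balance (decay neglected): V·X = Y·Q·(S₀ − S)·θ_c, so V = 0.633 × 235 × (1840 − 16.3) × 17.1 / 2770 = 1675 m³.
Food-to-microorganism ratio F/M = Q S₀ / (V X) = 235 × 1840 / (1675 × 2770) = 0.09321 d⁻¹.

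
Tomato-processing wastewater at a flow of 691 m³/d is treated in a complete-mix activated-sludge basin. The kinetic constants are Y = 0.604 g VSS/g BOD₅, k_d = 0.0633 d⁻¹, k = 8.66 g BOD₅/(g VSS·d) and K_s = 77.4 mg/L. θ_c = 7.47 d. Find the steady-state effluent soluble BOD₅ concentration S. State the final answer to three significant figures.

From the Monod/SRT balance for a CMAS, S = K_s·(1+k_d θ_c)/[θ_c·(Y k − k_d) − 1] = 77.4 × (1 + 0.0633 × 7.47) / [7.47 × (0.604 × 8.66 − 0.0633) − 1] = 114.0 / 37.60 = 3.032 mg/L.

S ≈ 3.03 mg/L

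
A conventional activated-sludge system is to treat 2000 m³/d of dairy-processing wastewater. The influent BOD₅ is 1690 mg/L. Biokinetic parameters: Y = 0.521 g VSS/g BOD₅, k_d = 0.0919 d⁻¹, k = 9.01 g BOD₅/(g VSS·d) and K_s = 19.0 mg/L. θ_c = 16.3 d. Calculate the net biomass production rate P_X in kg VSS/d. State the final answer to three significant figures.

From the Monod/SRT balance for a CMAS, S = K_s·(1+k_d θ_c)/[θ_c·(Y k − k_d) − 1] = 19.0 × (1 + 0.0919 × 16.3) / [16.3 × (0.521 × 9.01 − 0.0919) − 1] = 47.46 / 74.02 = 0.6412 mg/L.
Y_obs = Y / (1 + k_d θ_c) = 0.521 / (1 + 0.0919 × 16.3) = 0.521 / 2.498 = 0.2086.
ΔS = 1690 − 0.641 = 1689 mg/L, so the substrate removal rate is 2000 × 1689/1000 = 3379 kg BOD₅/d.
Net biomass production P_X = Y_obs × Q·(S₀ − S) = 0.2086 × 3379 = 704.7 kg VSS/d.

P_X ≈ 705 kg VSS/d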